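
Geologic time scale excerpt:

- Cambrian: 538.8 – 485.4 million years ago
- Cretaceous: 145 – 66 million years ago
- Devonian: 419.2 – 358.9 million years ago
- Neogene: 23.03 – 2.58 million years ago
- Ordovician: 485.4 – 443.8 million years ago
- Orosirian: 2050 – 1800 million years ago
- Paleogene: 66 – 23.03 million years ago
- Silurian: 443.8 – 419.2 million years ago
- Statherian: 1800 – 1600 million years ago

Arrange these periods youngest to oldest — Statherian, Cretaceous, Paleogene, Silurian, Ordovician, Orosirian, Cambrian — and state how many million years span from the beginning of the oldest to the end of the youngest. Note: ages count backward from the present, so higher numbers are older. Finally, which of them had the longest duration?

Paleogene → Cretaceous → Silurian → Ordovician → Cambrian → Statherian → Orosirian; total span 2026.97 Myr; longest is Orosirian

From the excerpt: Statherian 1800–1600; Cretaceous 145–66; Paleogene 66–23.03; Silurian 443.8–419.2; Ordovician 485.4–443.8; Orosirian 2050–1800; Cambrian 538.8–485.4 (Ma).
Larger Ma is earlier, so the oldest is Orosirian and the youngest is Paleogene; youngest to oldest: Paleogene, Cretaceous, Silurian, Ordovician, Cambrian, Statherian, Orosirian.
Oldest start 2050 minus youngest end 23.03 gives 2026.97 Myr overall.
Individual lengths (start − end): Silurian 24.6; Cretaceous 79; Statherian 200; Cambrian 53.4; Paleogene 42.97; Ordovician 41.6; Orosirian 250. The largest is Orosirian at 250 Myr.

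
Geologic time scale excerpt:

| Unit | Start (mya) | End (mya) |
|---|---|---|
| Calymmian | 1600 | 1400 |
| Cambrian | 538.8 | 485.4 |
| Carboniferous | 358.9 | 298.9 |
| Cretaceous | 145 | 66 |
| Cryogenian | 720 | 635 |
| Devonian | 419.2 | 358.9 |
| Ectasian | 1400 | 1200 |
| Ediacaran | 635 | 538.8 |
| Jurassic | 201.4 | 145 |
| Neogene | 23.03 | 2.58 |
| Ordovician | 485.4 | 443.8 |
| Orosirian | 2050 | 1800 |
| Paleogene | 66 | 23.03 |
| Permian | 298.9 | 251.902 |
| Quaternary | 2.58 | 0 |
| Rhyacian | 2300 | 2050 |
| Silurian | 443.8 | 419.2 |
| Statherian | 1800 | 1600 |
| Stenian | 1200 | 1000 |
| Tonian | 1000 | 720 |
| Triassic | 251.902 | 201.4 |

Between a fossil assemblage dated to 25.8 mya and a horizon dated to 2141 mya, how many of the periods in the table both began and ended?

The older date is 2141 Ma and the younger is 25.8 Ma.
Periods with start < 2141 and end > 25.8 Ma: Orosirian (2050–1800), Statherian (1800–1600), Calymmian (1600–1400), Ectasian (1400–1200), Stenian (1200–1000), Tonian (1000–720), Cryogenian (720–635), Ediacaran (635–538.8), Cambrian (538.8–485.4), Ordovician (485.4–443.8), Silurian (443.8–419.2), Devonian (419.2–358.9), Carboniferous (358.9–298.9), Permian (298.9–251.902), Triassic (251.902–201.4), Jurassic (201.4–145), Cretaceous (145–66).
That is 17 complete periods.

17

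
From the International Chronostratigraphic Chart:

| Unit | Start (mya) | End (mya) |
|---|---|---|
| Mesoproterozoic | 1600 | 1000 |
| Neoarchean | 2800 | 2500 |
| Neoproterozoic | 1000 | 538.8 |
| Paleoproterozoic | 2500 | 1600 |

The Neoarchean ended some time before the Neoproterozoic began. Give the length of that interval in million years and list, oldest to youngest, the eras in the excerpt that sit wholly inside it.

The Neoarchean closes at 2500 Ma and the Neoproterozoic opens at 1000 Ma, so the interval is 2500 − 1000 = 1500 Myr.
An era fits inside if it starts at or after 2500 Ma and ends at or before 1000 Ma; oldest first that gives Paleoproterozoic, Mesoproterozoic.

1500 million years; Paleoproterozoic, Mesoproterozoic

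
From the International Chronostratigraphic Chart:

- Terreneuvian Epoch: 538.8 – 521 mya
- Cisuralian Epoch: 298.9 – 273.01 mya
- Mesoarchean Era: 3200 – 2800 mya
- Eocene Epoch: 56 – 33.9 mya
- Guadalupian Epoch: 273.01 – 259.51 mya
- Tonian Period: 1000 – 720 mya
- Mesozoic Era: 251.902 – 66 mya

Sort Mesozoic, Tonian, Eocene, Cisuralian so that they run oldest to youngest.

Tonian, Cisuralian, Mesozoic, Eocene

Sorting by start age (descending Ma, since larger Ma = older): Tonian start 1000, Cisuralian start 298.9, Mesozoic start 251.902, Eocene start 56.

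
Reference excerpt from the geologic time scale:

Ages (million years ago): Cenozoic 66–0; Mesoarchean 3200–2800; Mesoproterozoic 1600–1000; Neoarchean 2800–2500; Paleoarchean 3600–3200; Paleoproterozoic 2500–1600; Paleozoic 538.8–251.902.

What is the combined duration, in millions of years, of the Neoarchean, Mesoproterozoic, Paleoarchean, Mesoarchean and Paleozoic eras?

1986.898 million years

Each duration: Neoarchean = 300; Mesoproterozoic = 600; Paleoarchean = 400; Mesoarchean = 400; Paleozoic = 286.898.
Sum: 300 + 600 + 400 + 400 + 286.898 = 1986.898 Myr.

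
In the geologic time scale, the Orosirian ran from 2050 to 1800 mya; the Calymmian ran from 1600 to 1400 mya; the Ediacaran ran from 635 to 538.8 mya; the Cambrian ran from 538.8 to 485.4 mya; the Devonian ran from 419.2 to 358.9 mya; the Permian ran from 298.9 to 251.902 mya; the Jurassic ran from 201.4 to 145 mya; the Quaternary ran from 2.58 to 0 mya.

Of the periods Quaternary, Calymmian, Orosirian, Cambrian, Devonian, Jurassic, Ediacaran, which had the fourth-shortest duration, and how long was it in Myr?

Durations: Quaternary 2.58; Calymmian 200; Orosirian 250; Cambrian 53.4; Devonian 60.3; Jurassic 56.4; Ediacaran 96.2 Myr.
Sorted shortest-first: Quaternary (2.58), Cambrian (53.4), Jurassic (56.4), Devonian (60.3), Ediacaran (96.2), Calymmian (200), Orosirian (250).
The fourth shortest is Devonian at 60.3 Myr.

Devonian, 60.3 million years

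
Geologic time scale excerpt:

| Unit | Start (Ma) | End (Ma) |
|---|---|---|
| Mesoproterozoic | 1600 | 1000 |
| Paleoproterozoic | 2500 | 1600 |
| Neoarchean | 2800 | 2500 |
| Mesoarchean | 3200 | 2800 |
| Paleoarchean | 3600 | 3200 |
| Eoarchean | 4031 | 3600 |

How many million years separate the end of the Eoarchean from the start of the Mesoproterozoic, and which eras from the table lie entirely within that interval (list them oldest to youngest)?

2000 million years; Paleoarchean, Mesoarchean, Neoarchean, Paleoproterozoic

The Eoarchean closes at 3600 Ma and the Mesoproterozoic opens at 1600 Ma, so the interval is 3600 − 1600 = 2000 Myr.
An era fits inside if it starts at or after 3600 Ma and ends at or before 1600 Ma; oldest first that gives Paleoarchean, Mesoarchean, Neoarchean, Paleoproterozoic.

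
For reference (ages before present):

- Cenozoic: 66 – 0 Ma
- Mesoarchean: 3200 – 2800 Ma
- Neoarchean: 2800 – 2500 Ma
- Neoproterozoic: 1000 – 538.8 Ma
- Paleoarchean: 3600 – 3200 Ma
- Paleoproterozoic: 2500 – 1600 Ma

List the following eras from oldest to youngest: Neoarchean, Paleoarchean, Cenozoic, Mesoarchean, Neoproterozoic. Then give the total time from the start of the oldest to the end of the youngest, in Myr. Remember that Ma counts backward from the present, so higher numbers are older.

From the excerpt: Neoarchean 2800–2500; Paleoarchean 3600–3200; Cenozoic 66–0; Mesoarchean 3200–2800; Neoproterozoic 1000–538.8 (Ma).
Larger Ma is earlier, so the oldest is Paleoarchean and the youngest is Cenozoic; oldest to youngest: Paleoarchean, Mesoarchean, Neoarchean, Neoproterozoic, Cenozoic.
Oldest start 3600 minus youngest end 0 gives 3600 Myr overall.

Paleoarchean, Mesoarchean, Neoarchean, Neoproterozoic, Cenozoic; total span 3600 Myr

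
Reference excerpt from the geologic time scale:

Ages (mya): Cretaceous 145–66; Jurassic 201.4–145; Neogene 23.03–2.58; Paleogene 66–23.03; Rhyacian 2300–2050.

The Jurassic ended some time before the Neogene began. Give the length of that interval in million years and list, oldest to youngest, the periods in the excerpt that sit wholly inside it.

121.97 million years; Cretaceous, Paleogene

End of Jurassic = 145 Ma; start of Neogene = 23.03 Ma.
Gap = 145 − 23.03 = 121.97 Myr.
Periods wholly inside 145–23.03 Ma: Cretaceous (145–66), Paleogene (66–23.03).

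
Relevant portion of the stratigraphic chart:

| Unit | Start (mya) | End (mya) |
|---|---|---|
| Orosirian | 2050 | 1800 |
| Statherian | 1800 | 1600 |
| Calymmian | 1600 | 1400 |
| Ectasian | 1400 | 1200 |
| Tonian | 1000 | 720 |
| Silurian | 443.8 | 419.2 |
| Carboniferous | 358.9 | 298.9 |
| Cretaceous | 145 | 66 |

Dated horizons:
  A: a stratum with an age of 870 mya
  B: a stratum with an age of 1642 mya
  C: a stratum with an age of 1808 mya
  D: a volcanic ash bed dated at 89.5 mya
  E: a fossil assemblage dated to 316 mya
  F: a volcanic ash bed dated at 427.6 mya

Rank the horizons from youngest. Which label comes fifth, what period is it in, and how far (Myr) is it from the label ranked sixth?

B, in the Statherian; 166 million years to C

Sorted youngest-first by Ma: D (89.5), E (316), F (427.6), A (870), B (1642), C (1808).
The fifth youngest is B at 1642 Ma, which lies in 1800–1600 Ma: the Statherian.
The sixth youngest is C at 1808 Ma; separation = |1642 − 1808| = 166 Myr.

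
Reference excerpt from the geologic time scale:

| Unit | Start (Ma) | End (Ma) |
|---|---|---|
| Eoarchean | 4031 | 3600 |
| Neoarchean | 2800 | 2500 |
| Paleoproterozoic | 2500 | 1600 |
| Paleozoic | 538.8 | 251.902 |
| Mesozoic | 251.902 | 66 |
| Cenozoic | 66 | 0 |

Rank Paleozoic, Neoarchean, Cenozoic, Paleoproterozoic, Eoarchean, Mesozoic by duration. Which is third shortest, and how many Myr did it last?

Paleozoic, 286.898 million years

Durations: Paleozoic 286.898; Neoarchean 300; Cenozoic 66; Paleoproterozoic 900; Eoarchean 431; Mesozoic 185.902 Myr.
Sorted shortest-first: Cenozoic (66), Mesozoic (185.902), Paleozoic (286.898), Neoarchean (300), Eoarchean (431), Paleoproterozoic (900).
The third shortest is Paleozoic at 286.898 Myr.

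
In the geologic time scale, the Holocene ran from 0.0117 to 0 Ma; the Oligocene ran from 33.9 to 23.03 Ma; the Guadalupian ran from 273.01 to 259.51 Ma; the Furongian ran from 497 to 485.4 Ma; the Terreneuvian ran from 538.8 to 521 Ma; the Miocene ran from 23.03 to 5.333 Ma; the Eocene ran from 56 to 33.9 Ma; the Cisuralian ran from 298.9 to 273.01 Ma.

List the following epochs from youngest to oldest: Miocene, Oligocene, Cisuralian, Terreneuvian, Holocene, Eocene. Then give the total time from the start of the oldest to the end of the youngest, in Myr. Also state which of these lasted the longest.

Start ages (Ma): Terreneuvian 538.8, Cisuralian 298.9, Eocene 56, Oligocene 33.9, Miocene 23.03, Holocene 0.0117.
Ordered youngest to oldest: Holocene, Miocene, Oligocene, Eocene, Cisuralian, Terreneuvian.
Span = 538.8 − 0 = 538.8 Myr.
Durations: Holocene 0.0117, Terreneuvian 17.8, Miocene 17.697, Eocene 22.1, Cisuralian 25.89, Oligocene 10.87 → longest is Cisuralian (25.89 Myr).

Holocene → Miocene → Oligocene → Eocene → Cisuralian → Terreneuvian; total span 538.8 Myr; longest is Cisuralian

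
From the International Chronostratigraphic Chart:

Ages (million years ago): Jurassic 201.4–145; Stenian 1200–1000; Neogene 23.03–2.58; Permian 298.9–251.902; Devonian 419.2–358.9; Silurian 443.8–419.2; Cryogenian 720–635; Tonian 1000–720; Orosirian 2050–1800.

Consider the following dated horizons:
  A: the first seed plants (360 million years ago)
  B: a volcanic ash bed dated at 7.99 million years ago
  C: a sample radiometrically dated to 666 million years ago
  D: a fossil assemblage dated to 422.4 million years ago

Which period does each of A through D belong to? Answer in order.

A — Devonian; B — Neogene; C — Cryogenian; D — Silurian

Match each age against the start–end ranges in the excerpt: A = 360 Ma → Devonian (419.2–358.9); B = 7.99 Ma → Neogene (23.03–2.58); C = 666 Ma → Cryogenian (720–635); D = 422.4 Ma → Silurian (443.8–419.2).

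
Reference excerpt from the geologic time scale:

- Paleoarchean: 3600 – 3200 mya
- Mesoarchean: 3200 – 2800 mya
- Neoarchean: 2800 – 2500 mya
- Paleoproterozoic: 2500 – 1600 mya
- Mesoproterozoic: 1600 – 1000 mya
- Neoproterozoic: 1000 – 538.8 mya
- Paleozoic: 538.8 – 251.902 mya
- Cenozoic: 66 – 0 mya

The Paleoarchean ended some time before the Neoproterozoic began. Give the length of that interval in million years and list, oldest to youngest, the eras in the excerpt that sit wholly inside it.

2200 million years; Mesoarchean, Neoarchean, Paleoproterozoic, Mesoproterozoic

End of Paleoarchean = 3200 Ma; start of Neoproterozoic = 1000 Ma.
Gap = 3200 − 1000 = 2200 Myr.
Eras wholly inside 3200–1000 Ma: Mesoarchean (3200–2800), Neoarchean (2800–2500), Paleoproterozoic (2500–1600), Mesoproterozoic (1600–1000).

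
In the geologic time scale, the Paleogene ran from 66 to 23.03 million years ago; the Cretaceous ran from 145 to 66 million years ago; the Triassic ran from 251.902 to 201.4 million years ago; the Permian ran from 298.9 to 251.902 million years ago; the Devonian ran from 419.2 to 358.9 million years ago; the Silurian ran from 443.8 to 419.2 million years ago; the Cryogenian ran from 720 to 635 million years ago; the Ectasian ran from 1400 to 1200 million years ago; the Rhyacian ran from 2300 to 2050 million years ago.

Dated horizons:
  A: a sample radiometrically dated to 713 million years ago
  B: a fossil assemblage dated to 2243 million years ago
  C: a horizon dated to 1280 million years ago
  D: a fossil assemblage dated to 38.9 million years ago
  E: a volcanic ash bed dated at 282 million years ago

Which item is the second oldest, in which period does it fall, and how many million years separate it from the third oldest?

Larger Ma means older, so oldest first: B 2243 > C 1280 > A 713 > E 282 > D 38.9.
Counting 2 along gives C (1280 Ma); the excerpt puts that inside the Ectasian, 1400–1200 Ma.
Next in line is A (713 Ma), and 1280 − 713 = 567 Myr.

C, in the Ectasian; 567 million years to A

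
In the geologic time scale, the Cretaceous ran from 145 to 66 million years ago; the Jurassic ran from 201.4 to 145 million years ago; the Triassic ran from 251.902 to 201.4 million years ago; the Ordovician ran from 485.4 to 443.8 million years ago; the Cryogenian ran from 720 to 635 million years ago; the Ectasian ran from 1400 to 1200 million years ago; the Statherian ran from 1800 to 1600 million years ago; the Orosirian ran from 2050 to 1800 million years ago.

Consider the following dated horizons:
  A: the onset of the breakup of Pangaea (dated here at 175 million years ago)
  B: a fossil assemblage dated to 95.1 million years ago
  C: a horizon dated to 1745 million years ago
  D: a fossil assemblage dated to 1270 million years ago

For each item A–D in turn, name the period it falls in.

A — Jurassic; B — Cretaceous; C — Statherian; D — Ectasian

A: 175 Ma lies in 201.4–145 Ma, so Jurassic.
B: 95.1 Ma lies in 145–66 Ma, so Cretaceous.
C: 1745 Ma lies in 1800–1600 Ma, so Statherian.
D: 1270 Ma lies in 1400–1200 Ma, so Ectasian.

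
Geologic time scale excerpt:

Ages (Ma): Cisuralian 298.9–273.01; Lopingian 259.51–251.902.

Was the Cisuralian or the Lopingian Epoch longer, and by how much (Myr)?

Cisuralian: 298.9 − 273.01 = 25.89 Myr.
Lopingian: 259.51 − 251.902 = 7.608 Myr.
Difference: 25.89 − 7.608 = 18.282 Myr, so the Cisuralian was longer.

Cisuralian, by 18.282 million years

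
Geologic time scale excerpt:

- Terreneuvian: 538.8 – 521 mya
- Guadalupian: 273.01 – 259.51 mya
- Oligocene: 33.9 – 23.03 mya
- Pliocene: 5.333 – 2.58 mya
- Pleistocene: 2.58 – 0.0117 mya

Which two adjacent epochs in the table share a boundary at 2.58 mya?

The Pliocene ends at 2.58 mya and the Pleistocene begins at 2.58 mya, so they share that boundary.

Pliocene and Pleistocene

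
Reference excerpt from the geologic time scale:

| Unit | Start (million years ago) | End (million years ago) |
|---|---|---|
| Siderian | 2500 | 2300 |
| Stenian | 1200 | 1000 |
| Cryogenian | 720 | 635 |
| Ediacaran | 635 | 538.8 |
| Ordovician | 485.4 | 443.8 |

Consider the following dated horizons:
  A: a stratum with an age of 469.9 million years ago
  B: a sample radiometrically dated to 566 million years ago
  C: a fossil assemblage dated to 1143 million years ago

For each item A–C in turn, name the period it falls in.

A: 469.9 Ma lies in 485.4–443.8 Ma, so Ordovician.
B: 566 Ma lies in 635–538.8 Ma, so Ediacaran.
C: 1143 Ma lies in 1200–1000 Ma, so Stenian.

A — Ordovician; B — Ediacaran; C — Stenian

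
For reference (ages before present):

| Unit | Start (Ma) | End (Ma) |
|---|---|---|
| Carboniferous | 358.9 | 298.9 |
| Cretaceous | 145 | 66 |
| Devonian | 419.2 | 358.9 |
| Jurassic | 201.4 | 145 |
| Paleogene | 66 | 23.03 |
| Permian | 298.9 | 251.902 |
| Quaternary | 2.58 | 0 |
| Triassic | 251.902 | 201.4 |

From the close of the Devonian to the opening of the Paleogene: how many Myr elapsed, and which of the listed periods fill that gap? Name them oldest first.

The Devonian closes at 358.9 Ma and the Paleogene opens at 66 Ma, so the interval is 358.9 − 66 = 292.9 Myr.
A period fits inside if it starts at or after 358.9 Ma and ends at or before 66 Ma; oldest first that gives Carboniferous, Permian, Triassic, Jurassic, Cretaceous.

292.9 million years; Carboniferous, Permian, Triassic, Jurassic, Cretaceous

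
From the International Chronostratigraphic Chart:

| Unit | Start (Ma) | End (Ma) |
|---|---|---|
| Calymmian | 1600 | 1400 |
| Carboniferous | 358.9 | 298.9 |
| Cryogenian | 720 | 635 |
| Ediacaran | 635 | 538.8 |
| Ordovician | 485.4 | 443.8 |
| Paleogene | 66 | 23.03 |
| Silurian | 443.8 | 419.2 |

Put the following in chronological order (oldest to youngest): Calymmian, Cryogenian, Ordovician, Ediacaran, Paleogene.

Calymmian → Cryogenian → Ediacaran → Ordovician → Paleogene

Sorting by start age (descending Ma, since larger Ma = older): Calymmian start 1600, Cryogenian start 720, Ediacaran start 635, Ordovician start 485.4, Paleogene start 66.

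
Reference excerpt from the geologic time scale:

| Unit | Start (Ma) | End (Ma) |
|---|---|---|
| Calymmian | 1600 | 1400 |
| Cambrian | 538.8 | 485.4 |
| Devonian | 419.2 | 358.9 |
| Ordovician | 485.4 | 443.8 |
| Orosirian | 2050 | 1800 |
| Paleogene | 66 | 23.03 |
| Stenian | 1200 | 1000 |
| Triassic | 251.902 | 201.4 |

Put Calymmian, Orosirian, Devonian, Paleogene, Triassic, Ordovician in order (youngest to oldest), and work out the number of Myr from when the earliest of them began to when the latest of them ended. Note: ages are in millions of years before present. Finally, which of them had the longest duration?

Paleogene → Triassic → Devonian → Ordovician → Calymmian → Orosirian; total span 2026.97 Myr; longest is Orosirian

Start ages (Ma): Orosirian 2050, Calymmian 1600, Ordovician 485.4, Devonian 419.2, Triassic 251.902, Paleogene 66.
Ordered youngest to oldest: Paleogene, Triassic, Devonian, Ordovician, Calymmian, Orosirian.
Span = 2050 − 23.03 = 2026.97 Myr.
Durations: Triassic 50.502, Devonian 60.3, Orosirian 250, Calymmian 200, Ordovician 41.6, Paleogene 42.97 → longest is Orosirian (250 Myr).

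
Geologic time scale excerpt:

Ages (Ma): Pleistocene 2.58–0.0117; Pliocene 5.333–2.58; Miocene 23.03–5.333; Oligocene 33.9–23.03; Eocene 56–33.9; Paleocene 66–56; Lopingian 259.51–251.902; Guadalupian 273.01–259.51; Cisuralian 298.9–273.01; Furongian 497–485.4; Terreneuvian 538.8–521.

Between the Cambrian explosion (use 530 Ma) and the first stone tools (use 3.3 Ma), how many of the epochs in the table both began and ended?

8

530 Ma sits inside the Terreneuvian (538.8–521) and 3.3 Ma inside the Pliocene (5.333–2.58); neither of those is wholly between the two dates.
The listed epochs lying completely between them are Furongian, Cisuralian, Guadalupian, Lopingian, Paleocene, Eocene, Oligocene, Miocene — 8 in all.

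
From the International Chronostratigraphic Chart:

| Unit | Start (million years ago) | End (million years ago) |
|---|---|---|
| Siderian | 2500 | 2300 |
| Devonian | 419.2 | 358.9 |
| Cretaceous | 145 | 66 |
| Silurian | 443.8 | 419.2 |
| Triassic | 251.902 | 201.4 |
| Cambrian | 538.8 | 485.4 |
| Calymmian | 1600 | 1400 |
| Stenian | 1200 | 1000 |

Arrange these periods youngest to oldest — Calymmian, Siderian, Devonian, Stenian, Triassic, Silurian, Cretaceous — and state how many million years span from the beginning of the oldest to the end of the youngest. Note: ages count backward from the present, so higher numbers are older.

Cretaceous, Triassic, Devonian, Silurian, Stenian, Calymmian, Siderian; total span 2434 Myr

From the excerpt: Calymmian 1600–1400; Siderian 2500–2300; Devonian 419.2–358.9; Stenian 1200–1000; Triassic 251.902–201.4; Silurian 443.8–419.2; Cretaceous 145–66 (Ma).
Larger Ma is earlier, so the oldest is Siderian and the youngest is Cretaceous; youngest to oldest: Cretaceous, Triassic, Devonian, Silurian, Stenian, Calymmian, Siderian.
Oldest start 2500 minus youngest end 66 gives 2434 Myr overall.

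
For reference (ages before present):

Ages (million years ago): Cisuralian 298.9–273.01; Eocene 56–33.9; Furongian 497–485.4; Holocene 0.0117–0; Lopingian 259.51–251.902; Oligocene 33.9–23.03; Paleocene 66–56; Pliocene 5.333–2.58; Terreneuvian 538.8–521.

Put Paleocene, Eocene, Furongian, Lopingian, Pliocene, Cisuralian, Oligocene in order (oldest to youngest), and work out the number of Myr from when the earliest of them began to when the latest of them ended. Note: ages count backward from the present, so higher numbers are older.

Furongian, Cisuralian, Lopingian, Paleocene, Eocene, Oligocene, Pliocene; total span 494.42 Myr

From the excerpt: Paleocene 66–56; Eocene 56–33.9; Furongian 497–485.4; Lopingian 259.51–251.902; Pliocene 5.333–2.58; Cisuralian 298.9–273.01; Oligocene 33.9–23.03 (Ma).
Larger Ma is earlier, so the oldest is Furongian and the youngest is Pliocene; oldest to youngest: Furongian, Cisuralian, Lopingian, Paleocene, Eocene, Oligocene, Pliocene.
Oldest start 497 minus youngest end 2.58 gives 494.42 Myr overall.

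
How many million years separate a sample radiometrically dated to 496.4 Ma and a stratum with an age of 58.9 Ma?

496.4 − 58.9 = 437.5 million years.

437.5 million years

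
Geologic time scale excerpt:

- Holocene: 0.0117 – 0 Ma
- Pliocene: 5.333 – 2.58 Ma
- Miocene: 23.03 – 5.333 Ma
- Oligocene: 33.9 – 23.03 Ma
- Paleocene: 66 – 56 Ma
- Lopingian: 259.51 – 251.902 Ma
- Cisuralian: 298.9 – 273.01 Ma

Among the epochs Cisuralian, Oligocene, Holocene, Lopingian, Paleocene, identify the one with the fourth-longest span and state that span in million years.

Durations: Cisuralian 25.89; Oligocene 10.87; Holocene 0.0117; Lopingian 7.608; Paleocene 10 Myr.
Sorted longest-first: Cisuralian (25.89), Oligocene (10.87), Paleocene (10), Lopingian (7.608), Holocene (0.0117).
The fourth longest is Lopingian at 7.608 Myr.

Lopingian, 7.608 million years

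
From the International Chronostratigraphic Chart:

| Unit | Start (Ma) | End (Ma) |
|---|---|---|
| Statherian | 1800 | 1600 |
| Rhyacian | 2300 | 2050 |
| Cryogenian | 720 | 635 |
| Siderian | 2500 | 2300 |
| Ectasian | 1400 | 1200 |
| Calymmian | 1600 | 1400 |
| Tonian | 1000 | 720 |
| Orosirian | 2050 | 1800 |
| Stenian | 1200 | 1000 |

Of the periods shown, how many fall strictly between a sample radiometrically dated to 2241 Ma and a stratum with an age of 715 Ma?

6

The older date is 2241 Ma and the younger is 715 Ma.
Periods with start < 2241 and end > 715 Ma: Orosirian (2050–1800), Statherian (1800–1600), Calymmian (1600–1400), Ectasian (1400–1200), Stenian (1200–1000), Tonian (1000–720).
That is 6 complete periods.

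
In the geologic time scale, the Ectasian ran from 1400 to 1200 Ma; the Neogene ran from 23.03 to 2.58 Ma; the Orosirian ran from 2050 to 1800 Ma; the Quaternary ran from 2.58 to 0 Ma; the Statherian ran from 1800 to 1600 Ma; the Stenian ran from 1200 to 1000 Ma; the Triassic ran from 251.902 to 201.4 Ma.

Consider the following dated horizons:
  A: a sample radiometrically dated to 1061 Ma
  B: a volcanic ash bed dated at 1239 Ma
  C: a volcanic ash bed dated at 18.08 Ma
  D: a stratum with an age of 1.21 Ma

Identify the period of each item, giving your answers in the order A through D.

A: 1061 Ma lies in 1200–1000 Ma, so Stenian.
B: 1239 Ma lies in 1400–1200 Ma, so Ectasian.
C: 18.08 Ma lies in 23.03–2.58 Ma, so Neogene.
D: 1.21 Ma lies in 2.58–0 Ma, so Quaternary.

A — Stenian; B — Ectasian; C — Neogene; D — Quaternary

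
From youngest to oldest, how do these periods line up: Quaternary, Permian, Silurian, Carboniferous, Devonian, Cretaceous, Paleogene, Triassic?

Quaternary, then Paleogene, then Cretaceous, then Triassic, then Permian, then Carboniferous, then Devonian, then Silurian

Era membership (oldest first within each) — Paleozoic: Silurian, Devonian, Carboniferous, Permian; Mesozoic: Triassic, Cretaceous; Cenozoic: Paleogene, Quaternary. Paleozoic precedes Mesozoic, which precedes Cenozoic. Concatenating the groups in that era order and then reversing gives youngest to oldest.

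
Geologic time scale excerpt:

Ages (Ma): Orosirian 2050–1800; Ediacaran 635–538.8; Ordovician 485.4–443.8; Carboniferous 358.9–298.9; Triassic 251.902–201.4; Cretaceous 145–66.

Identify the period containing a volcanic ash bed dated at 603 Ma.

603 Ma lies between 635 and 538.8 Ma, so it falls in the Ediacaran.

Ediacaran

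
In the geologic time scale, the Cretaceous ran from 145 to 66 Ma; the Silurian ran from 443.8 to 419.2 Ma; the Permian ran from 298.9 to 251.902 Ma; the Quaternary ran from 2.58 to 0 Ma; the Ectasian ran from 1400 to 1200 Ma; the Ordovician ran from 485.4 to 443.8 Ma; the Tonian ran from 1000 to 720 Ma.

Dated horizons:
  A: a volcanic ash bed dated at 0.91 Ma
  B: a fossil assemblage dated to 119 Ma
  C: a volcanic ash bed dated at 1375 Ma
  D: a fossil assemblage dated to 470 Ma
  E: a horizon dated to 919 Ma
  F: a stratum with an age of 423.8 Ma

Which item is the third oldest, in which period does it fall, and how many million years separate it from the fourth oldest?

D, in the Ordovician; 46.2 million years to F

Sorted oldest-first by Ma: C (1375), E (919), D (470), F (423.8), B (119), A (0.91).
The third oldest is D at 470 Ma, which lies in 485.4–443.8 Ma: the Ordovician.
The fourth oldest is F at 423.8 Ma; separation = |470 − 423.8| = 46.2 Myr.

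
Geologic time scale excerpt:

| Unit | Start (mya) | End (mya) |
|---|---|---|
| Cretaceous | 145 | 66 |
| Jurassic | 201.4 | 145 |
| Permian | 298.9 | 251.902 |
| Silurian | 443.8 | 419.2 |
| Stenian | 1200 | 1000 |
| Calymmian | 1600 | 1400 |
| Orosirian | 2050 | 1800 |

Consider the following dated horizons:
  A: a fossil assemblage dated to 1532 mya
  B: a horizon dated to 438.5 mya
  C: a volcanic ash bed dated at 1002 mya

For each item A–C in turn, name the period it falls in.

A — Calymmian; B — Silurian; C — Stenian

Match each age against the start–end ranges in the excerpt: A = 1532 Ma → Calymmian (1600–1400); B = 438.5 Ma → Silurian (443.8–419.2); C = 1002 Ma → Stenian (1200–1000).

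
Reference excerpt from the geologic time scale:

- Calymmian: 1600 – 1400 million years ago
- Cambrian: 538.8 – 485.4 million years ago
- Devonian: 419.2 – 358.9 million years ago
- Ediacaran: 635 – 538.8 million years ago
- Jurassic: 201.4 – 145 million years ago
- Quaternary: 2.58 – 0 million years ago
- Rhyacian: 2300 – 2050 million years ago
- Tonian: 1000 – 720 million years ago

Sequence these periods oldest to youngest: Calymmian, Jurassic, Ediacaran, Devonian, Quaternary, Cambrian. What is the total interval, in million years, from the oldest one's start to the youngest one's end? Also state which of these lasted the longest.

Start ages (Ma): Calymmian 1600, Ediacaran 635, Cambrian 538.8, Devonian 419.2, Jurassic 201.4, Quaternary 2.58.
Ordered oldest to youngest: Calymmian, Ediacaran, Cambrian, Devonian, Jurassic, Quaternary.
Span = 1600 − 0 = 1600 Myr.
Durations: Quaternary 2.58, Devonian 60.3, Calymmian 200, Ediacaran 96.2, Cambrian 53.4, Jurassic 56.4 → longest is Calymmian (200 Myr).

Calymmian, Ediacaran, Cambrian, Devonian, Jurassic, Quaternary; total span 1600 Myr; longest is Calymmian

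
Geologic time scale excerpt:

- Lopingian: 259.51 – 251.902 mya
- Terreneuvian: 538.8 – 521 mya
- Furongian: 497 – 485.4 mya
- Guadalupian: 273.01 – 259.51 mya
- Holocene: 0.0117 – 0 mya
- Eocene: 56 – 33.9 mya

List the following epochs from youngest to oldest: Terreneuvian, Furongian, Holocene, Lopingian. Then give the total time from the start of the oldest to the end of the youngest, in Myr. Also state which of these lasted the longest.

Holocene → Lopingian → Furongian → Terreneuvian; total span 538.8 Myr; longest is Terreneuvian

Start ages (Ma): Terreneuvian 538.8, Furongian 497, Lopingian 259.51, Holocene 0.0117.
Ordered youngest to oldest: Holocene, Lopingian, Furongian, Terreneuvian.
Span = 538.8 − 0 = 538.8 Myr.
Durations: Holocene 0.0117, Terreneuvian 17.8, Furongian 11.6, Lopingian 7.608 → longest is Terreneuvian (17.8 Myr).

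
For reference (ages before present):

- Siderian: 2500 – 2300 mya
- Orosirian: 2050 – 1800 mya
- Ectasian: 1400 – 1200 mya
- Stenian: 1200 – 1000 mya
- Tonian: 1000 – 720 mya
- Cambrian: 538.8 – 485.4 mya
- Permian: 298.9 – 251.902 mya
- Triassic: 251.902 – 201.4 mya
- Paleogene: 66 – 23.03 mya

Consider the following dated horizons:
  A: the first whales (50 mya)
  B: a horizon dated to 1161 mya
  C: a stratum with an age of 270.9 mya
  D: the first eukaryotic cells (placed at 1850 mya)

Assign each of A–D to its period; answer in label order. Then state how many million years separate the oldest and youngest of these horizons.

A: 50 Ma lies in 66–23.03 Ma, so Paleogene.
B: 1161 Ma lies in 1200–1000 Ma, so Stenian.
C: 270.9 Ma lies in 298.9–251.902 Ma, so Permian.
D: 1850 Ma lies in 2050–1800 Ma, so Orosirian.
Oldest = 1850 Ma, youngest = 50 Ma → span 1800 Myr.

A — Paleogene; B — Stenian; C — Permian; D — Orosirian; span 1800 million years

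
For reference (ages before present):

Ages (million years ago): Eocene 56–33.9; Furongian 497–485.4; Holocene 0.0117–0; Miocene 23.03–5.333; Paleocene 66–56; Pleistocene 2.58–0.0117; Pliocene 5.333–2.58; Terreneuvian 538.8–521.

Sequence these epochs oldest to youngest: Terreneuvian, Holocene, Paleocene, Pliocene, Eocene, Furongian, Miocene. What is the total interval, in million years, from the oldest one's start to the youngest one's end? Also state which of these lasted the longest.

Terreneuvian, Furongian, Paleocene, Eocene, Miocene, Pliocene, Holocene; total span 538.8 Myr; longest is Eocene

Start ages (Ma): Terreneuvian 538.8, Furongian 497, Paleocene 66, Eocene 56, Miocene 23.03, Pliocene 5.333, Holocene 0.0117.
Ordered oldest to youngest: Terreneuvian, Furongian, Paleocene, Eocene, Miocene, Pliocene, Holocene.
Span = 538.8 − 0 = 538.8 Myr.
Durations: Terreneuvian 17.8, Paleocene 10, Holocene 0.0117, Furongian 11.6, Miocene 17.697, Eocene 22.1, Pliocene 2.753 → longest is Eocene (22.1 Myr).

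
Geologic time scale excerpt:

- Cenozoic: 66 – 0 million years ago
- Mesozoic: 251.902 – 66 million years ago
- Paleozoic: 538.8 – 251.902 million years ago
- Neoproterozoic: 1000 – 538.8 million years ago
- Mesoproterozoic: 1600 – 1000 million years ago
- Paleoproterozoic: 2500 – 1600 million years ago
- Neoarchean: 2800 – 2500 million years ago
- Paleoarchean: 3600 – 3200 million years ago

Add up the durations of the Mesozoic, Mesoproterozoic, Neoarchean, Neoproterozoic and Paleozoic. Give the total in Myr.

Each duration: Mesozoic = 185.902; Mesoproterozoic = 600; Neoarchean = 300; Neoproterozoic = 461.2; Paleozoic = 286.898.
Sum: 185.902 + 600 + 300 + 461.2 + 286.898 = 1834 Myr.

1834 million years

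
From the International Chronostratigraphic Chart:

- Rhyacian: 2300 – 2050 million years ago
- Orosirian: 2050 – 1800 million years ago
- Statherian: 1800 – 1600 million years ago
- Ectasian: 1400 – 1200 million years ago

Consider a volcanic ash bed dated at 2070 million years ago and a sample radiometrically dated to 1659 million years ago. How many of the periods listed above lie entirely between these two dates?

The older date is 2070 Ma and the younger is 1659 Ma.
Periods with start < 2070 and end > 1659 Ma: Orosirian (2050–1800).
That is 1 complete period.

1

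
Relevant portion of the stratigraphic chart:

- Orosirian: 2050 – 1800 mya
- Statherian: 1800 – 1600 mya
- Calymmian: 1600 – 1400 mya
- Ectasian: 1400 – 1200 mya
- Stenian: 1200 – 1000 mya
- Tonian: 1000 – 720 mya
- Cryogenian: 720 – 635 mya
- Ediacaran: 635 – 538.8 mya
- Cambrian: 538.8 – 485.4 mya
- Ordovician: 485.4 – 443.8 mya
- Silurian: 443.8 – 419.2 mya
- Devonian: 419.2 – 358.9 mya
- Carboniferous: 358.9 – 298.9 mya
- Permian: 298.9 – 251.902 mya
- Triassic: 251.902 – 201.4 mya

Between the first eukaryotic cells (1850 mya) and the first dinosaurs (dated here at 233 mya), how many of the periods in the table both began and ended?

1850 Ma sits inside the Orosirian (2050–1800) and 233 Ma inside the Triassic (251.902–201.4); neither of those is wholly between the two dates.
The listed periods lying completely between them are Statherian, Calymmian, Ectasian, Stenian, Tonian, Cryogenian, Ediacaran, Cambrian, Ordovician, Silurian, Devonian, Carboniferous, Permian — 13 in all.

13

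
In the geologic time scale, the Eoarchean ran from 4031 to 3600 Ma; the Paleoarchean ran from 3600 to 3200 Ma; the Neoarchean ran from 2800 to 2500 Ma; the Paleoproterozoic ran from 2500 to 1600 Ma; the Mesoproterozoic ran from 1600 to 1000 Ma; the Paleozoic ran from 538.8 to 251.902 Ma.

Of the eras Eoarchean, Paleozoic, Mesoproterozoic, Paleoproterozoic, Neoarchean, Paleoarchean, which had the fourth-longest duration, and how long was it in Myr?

Start − end for each: Eoarchean 4031 − 3600 = 431; Paleozoic 538.8 − 251.902 = 286.898; Mesoproterozoic 1600 − 1000 = 600; Paleoproterozoic 2500 − 1600 = 900; Neoarchean 2800 − 2500 = 300; Paleoarchean 3600 − 3200 = 400.
Ranking these from longest: Paleoproterozoic > Mesoproterozoic > Eoarchean > Paleoarchean > Neoarchean > Paleozoic.
Position 4 in that ranking is Paleoarchean, which lasted 400 Myr.

Paleoarchean, 400 million years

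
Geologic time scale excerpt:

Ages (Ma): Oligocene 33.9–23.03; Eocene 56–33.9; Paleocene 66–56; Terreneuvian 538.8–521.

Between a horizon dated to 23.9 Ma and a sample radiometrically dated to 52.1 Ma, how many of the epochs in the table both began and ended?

0

Checking each listed span, none has both start < 52.1 Ma and end > 23.9 Ma — every epoch straddles one of the two dates or lies outside them — so the count is 0.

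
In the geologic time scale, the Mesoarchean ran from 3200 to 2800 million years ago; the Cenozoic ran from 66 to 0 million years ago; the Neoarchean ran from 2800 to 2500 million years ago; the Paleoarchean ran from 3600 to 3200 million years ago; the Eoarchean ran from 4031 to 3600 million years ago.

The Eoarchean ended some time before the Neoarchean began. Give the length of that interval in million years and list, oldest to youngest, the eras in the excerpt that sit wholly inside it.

The Eoarchean closes at 3600 Ma and the Neoarchean opens at 2800 Ma, so the interval is 3600 − 2800 = 800 Myr.
An era fits inside if it starts at or after 3600 Ma and ends at or before 2800 Ma; oldest first that gives Paleoarchean, Mesoarchean.

800 million years; Paleoarchean, Mesoarchean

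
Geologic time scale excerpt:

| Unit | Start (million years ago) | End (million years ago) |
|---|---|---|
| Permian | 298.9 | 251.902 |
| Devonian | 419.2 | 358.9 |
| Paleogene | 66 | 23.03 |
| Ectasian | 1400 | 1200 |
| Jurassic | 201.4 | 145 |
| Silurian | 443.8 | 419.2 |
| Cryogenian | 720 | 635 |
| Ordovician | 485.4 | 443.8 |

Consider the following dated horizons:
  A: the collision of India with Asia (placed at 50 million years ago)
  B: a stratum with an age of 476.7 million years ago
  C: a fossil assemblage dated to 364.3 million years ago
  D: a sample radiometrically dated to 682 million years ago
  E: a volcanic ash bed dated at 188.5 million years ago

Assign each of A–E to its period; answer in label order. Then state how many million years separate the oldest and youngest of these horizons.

A — Paleogene; B — Ordovician; C — Devonian; D — Cryogenian; E — Jurassic; span 632 million years

Match each age against the start–end ranges in the excerpt: A = 50 Ma → Paleogene (66–23.03); B = 476.7 Ma → Ordovician (485.4–443.8); C = 364.3 Ma → Devonian (419.2–358.9); D = 682 Ma → Cryogenian (720–635); E = 188.5 Ma → Jurassic (201.4–145).
The largest age is 682 Ma and the smallest is 50 Ma; their difference is 632 Myr.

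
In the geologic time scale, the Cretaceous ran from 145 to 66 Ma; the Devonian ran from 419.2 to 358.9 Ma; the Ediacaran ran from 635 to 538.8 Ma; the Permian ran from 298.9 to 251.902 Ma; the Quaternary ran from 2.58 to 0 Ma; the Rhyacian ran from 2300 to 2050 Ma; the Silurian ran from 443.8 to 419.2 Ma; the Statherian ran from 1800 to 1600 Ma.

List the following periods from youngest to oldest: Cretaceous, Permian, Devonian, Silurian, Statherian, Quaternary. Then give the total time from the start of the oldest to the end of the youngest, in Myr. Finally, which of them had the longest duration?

From the excerpt: Cretaceous 145–66; Permian 298.9–251.902; Devonian 419.2–358.9; Silurian 443.8–419.2; Statherian 1800–1600; Quaternary 2.58–0 (Ma).
Larger Ma is earlier, so the oldest is Statherian and the youngest is Quaternary; youngest to oldest: Quaternary, Cretaceous, Permian, Devonian, Silurian, Statherian.
Oldest start 1800 minus youngest end 0 gives 1800 Myr overall.
Individual lengths (start − end): Quaternary 2.58; Silurian 24.6; Permian 46.998; Statherian 200; Cretaceous 79; Devonian 60.3. The largest is Statherian at 200 Myr.

Quaternary → Cretaceous → Permian → Devonian → Silurian → Statherian; total span 1800 Myr; longest is Statherian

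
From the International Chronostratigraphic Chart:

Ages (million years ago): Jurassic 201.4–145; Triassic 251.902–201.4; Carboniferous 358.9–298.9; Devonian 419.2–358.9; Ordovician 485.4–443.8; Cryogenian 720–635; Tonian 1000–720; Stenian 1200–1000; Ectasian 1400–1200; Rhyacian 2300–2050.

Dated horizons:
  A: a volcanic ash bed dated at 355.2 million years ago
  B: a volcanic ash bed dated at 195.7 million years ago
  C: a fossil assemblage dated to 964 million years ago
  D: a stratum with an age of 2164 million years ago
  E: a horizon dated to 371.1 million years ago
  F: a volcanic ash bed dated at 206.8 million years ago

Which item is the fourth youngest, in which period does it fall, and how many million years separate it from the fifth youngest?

Sorted youngest-first by Ma: B (195.7), F (206.8), A (355.2), E (371.1), C (964), D (2164).
The fourth youngest is E at 371.1 Ma, which lies in 419.2–358.9 Ma: the Devonian.
The fifth youngest is C at 964 Ma; separation = |371.1 − 964| = 592.9 Myr.

E, in the Devonian; 592.9 million years to C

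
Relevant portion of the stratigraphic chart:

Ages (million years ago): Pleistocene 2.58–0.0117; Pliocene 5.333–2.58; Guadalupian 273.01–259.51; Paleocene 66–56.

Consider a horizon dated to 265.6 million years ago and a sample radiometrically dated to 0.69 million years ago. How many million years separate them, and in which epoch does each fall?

264.91 million years apart; the first in the Guadalupian, the second in the Pleistocene

Elapsed time: 265.6 − 0.69 = 264.91 Myr.
265.6 Ma lies within 273.01–259.51 Ma: Guadalupian.
0.69 Ma lies within 2.58–0.0117 Ma: Pleistocene.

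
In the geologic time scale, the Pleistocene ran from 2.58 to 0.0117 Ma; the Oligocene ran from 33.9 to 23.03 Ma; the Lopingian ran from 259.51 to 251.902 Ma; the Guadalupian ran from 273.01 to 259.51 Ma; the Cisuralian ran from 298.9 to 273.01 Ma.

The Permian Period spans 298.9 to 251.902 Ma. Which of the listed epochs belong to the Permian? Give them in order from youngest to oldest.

Epochs with both bounds inside 298.9–251.902 Ma: Lopingian (259.51–251.902), Guadalupian (273.01–259.51), Cisuralian (298.9–273.01).

Lopingian, Guadalupian, Cisuralian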